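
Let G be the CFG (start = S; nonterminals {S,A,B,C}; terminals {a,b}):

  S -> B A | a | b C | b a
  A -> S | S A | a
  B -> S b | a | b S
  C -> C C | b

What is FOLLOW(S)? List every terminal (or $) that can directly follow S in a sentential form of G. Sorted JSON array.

FIRST iteration:
[1]
  A via A→a: +{a}
  B via B→a: +{a}
  B via B→b S: +{b}
  C via C→b: +{b}
  S via S→B A: +{a,b}
  FIRST[S]={a,b}  FIRST[A]={a}  FIRST[B]={a,b}  FIRST[C]={b}
[2]
  A via A→S: +{b}
  FIRST[S]={a,b}  FIRST[A]={a,b}  FIRST[B]={a,b}  FIRST[C]={b}
[3] done
  FIRST[S]={a,b}  FIRST[A]={a,b}  FIRST[B]={a,b}  FIRST[C]={b}

Compute FOLLOW by fixpoint:
FOLLOW(S) := {$}
pass 1:
  A→S A: FOLLOW(S) ⊇ FIRST(A) = {a,b}; new: +{a,b}
  C→C C: FOLLOW(C) ⊇ FIRST(C) = {b}; new: +{b}
  S→B A: FOLLOW(B) ⊇ FIRST(A) = {a,b}; new: +{a,b}
  S→B A: FOLLOW(A) ⊇ FOLLOW(S) ⊇ {$,a,b}; new: +{$,a,b}
  S→b C: FOLLOW(C) ⊇ FOLLOW(S) ⊇ {$,a,b}; new: +{$,a}
  S: {$,a,b}  A: {$,a,b}  B: {a,b}  C: {$,a,b}
pass 2: done
  S: {$,a,b}  A: {$,a,b}  B: {a,b}  C: {$,a,b}

FOLLOW(S) = ["$", "a", "b"]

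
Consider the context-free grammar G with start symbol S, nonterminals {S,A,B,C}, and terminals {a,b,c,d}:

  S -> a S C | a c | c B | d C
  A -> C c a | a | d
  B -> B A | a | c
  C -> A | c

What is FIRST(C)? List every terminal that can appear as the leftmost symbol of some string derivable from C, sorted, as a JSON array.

FIRST sets, iterate to fixpoint:
pass 1:
  A via A→a: +{a}
  A via A→d: +{d}
  B via B→a: +{a}
  B via B→c: +{c}
  C via C→A: +{a,d}
  C via C→c: +{c}
  S via S→a S C: +{a}
  S via S→c B: +{c}
  S via S→d C: +{d}
  FIRST[S]={a,c,d}  FIRST[A]={a,d}  FIRST[B]={a,c}  FIRST[C]={a,c,d}
pass 2:
  A via A→C c a: +{c}
  FIRST[S]={a,c,d}  FIRST[A]={a,c,d}  FIRST[B]={a,c}  FIRST[C]={a,c,d}
pass 3: (no change)
  FIRST[S]={a,c,d}  FIRST[A]={a,c,d}  FIRST[B]={a,c}  FIRST[C]={a,c,d}

FIRST(C) = ["a", "c", "d"]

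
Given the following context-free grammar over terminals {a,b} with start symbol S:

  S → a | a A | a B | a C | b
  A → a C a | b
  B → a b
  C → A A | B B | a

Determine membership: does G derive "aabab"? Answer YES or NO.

Convert to CNF:
  S -> T0 A | T0 B | T0 C | a | b
  A -> T0 X2 | b
  B -> T0 T1
  C -> A A | B B | a
  T0 -> a
  T1 -> b
  X2 -> C T0

CYK fill:
  cell(0,0) a: {C,S,T0}  orig:{C,S}
  cell(1,1) a: {C,S,T0}  orig:{C,S}
  cell(2,2) b: {A,S,T1}  orig:{A,S}
  cell(3,3) a: {C,S,T0}  orig:{C,S}
  cell(4,4) b: {A,S,T1}  orig:{A,S}
  cell(0,1) aa: {S,X2}  orig:{S}
  cell(1,2) ab: {B,S}
  cell(2,3) ba: ∅
  cell(3,4) ab: {B,S}
  cell(0,2) aab: {S}
  cell(1,3) aba: ∅
  cell(2,4) bab: ∅
  cell(0,3) aaba: ∅
  cell(1,4) abab: {C}
  cell(0,4) aabab: {S}

S ∈ T[0,4] ⇒ YES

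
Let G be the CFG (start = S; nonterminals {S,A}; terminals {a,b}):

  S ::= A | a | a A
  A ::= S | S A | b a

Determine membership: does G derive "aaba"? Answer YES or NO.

Convert to CNF:
  S -> S A | T0 A | T1 T0 | a
  A -> S A | T0 A | T1 T0 | a
  T0 -> a
  T1 -> b

Fill CYK table bottom-up:
  cell(0,0) a: {A,S,T0}  orig:{A,S}
  cell(1,1) a: {A,S,T0}  orig:{A,S}
  cell(2,2) b: {T1}  orig:{}
  cell(3,3) a: {A,S,T0}  orig:{A,S}
  cell(0,1) aa: {A,S}
  cell(1,2) ab: ∅
  cell(2,3) ba: {A,S}
  cell(0,2) aab: ∅
  cell(1,3) aba: {A,S}
  cell(0,3) aaba: {A,S}

S ∈ T[0,3] ⇒ YES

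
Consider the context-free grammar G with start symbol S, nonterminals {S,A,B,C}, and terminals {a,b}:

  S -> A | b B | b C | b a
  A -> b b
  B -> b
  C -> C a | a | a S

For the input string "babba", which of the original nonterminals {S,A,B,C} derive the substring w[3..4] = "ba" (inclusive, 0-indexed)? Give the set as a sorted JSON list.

CNF form of G:
  S -> T0 B | T0 C | T0 T0 | T0 T1
  A -> T0 T0
  B -> b
  C -> C T1 | T1 S | a
  T0 -> b
  T1 -> a

CYK table (by increasing span), restricted to cells inside w[3..4]:
  T[3,3] 'b' = {B,T0}  orig:{B}
  T[4,4] 'a' = {C,T1}  orig:{C}
  T[3,4] 'ba' = {S}

Original NTs in T[3,4] deriving "ba": ["S"]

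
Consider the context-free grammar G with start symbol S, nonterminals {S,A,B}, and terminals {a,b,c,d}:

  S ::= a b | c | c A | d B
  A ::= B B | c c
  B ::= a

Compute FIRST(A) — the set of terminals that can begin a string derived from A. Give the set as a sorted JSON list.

FIRST iteration:
iter 1:
  A via A→c c: +{c}
  B via B→a: +{a}
  S via S→a b: +{a}
  S via S→c: +{c}
  S via S→d B: +{d}
  S: {a,c,d}  A: {c}  B: {a}
iter 2:
  A via A→B B: +{a}
  S: {a,c,d}  A: {a,c}  B: {a}
iter 3: (no change)
  S: {a,c,d}  A: {a,c}  B: {a}

FIRST(A) = ["a", "c"]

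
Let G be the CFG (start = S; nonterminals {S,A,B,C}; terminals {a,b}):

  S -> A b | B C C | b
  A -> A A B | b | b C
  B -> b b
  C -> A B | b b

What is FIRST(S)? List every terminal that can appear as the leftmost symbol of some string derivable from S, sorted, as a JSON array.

Compute FIRST by fixpoint:
round 1:
  A via A→b: +{b}
  B via B→b b: +{b}
  C via C→A B: +{b}
  S via S→A b: +{b}
  S: {b}  A: {b}  B: {b}  C: {b}
round 2: — fixpoint
  S: {b}  A: {b}  B: {b}  C: {b}

FIRST(S) = ["b"]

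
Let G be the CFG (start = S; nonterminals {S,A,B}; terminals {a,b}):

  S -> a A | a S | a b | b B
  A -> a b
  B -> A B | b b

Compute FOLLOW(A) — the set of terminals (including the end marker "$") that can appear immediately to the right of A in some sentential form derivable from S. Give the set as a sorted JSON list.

FIRST sets, iterate to fixpoint:
iter 1:
  A via A→a b: +{a}
  B via B→A B: +{a}
  B via B→b b: +{b}
  S via S→a A: +{a}
  S via S→b B: +{b}
  FIRST(S)={a,b}  FIRST(A)={a}  FIRST(B)={a,b}
iter 2: (stable)
  FIRST(S)={a,b}  FIRST(A)={a}  FIRST(B)={a,b}

FOLLOW iteration:
FOLLOW(S) := {$}
round 1:
  B→A B: FOLLOW(A) ⊇ FIRST(B) = {a,b}; new: +{a,b}
  S→a A: FOLLOW(A) ⊇ FOLLOW(S) ⊇ {$}; new: +{$}
  S→b B: FOLLOW(B) ⊇ FOLLOW(S) ⊇ {$}; new: +{$}
  FOLLOW[S]={$}  FOLLOW[A]={$,a,b}  FOLLOW[B]={$}
round 2: — fixpoint
  FOLLOW[S]={$}  FOLLOW[A]={$,a,b}  FOLLOW[B]={$}

FOLLOW(A) = ["$", "a", "b"]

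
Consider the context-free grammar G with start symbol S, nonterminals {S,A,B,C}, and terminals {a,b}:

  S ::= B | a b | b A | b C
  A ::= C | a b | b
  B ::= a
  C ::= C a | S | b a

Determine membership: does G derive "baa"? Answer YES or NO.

CNF form of G:
  S -> T0 T1 | T1 A | T1 C | a
  A -> C T0 | T0 T1 | T1 A | T1 C | T1 T0 | a | b
  B -> a
  C -> C T0 | T0 T1 | T1 A | T1 C | T1 T0 | a
  T0 -> a
  T1 -> b

CYK fill:
  cell(0,0) b: {A,T1}  orig:{A}
  cell(1,1) a: {A,B,C,S,T0}  orig:{A,B,C,S}
  cell(2,2) a: {A,B,C,S,T0}  orig:{A,B,C,S}
  cell(0,1) ba: {A,C,S}
  cell(1,2) aa: {A,C}
  cell(0,2) baa: {A,C,S}

S ∈ T[0,2] ⇒ YES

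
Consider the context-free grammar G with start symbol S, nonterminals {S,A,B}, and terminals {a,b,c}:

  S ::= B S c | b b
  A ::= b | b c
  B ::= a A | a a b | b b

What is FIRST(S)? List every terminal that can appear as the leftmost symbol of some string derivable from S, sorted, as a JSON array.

FIRST sets, iterate to fixpoint:
iter 1:
  A via A→b: +{b}
  B via B→a A: +{a}
  B via B→b b: +{b}
  S via S→B S c: +{a,b}
  S: {a,b}  A: {b}  B: {a,b}
iter 2: done
  S: {a,b}  A: {b}  B: {a,b}

FIRST(S) = ["a", "b"]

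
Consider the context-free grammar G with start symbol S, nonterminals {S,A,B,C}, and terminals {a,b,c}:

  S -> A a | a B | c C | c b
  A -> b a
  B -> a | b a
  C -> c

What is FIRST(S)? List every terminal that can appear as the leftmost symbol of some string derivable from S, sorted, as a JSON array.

FIRST sets, iterate to fixpoint:
round 1:
  A via A→b a: +{b}
  B via B→a: +{a}
  B via B→b a: +{b}
  C via C→c: +{c}
  S via S→A a: +{b}
  S via S→a B: +{a}
  S via S→c C: +{c}
  S: {a,b,c}  A: {b}  B: {a,b}  C: {c}
round 2: done
  S: {a,b,c}  A: {b}  B: {a,b}  C: {c}

FIRST(S) = ["a", "b", "c"]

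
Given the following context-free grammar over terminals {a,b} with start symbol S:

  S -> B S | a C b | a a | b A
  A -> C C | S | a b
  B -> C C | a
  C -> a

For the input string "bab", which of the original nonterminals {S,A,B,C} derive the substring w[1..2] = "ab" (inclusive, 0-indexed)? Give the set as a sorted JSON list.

Convert to CNF:
  S -> B S | T0 T0 | T0 X3 | T1 A
  A -> B S | C C | T0 T0 | T0 T1 | T0 X2 | T1 A
  B -> C C | a
  C -> a
  T0 -> a
  T1 -> b
  X2 -> C T1
  X3 -> C T1

Fill CYK table bottom-up (cells [i..j] with 1 ≤ i ≤ j ≤ 2 only):
  cell(1,1) a: {B,C,T0}  orig:{B,C}
  cell(2,2) b: {T1}  orig:{}
  cell(1,2) ab: {A,X2,X3}  orig:{A}

Original NTs in T[1,2] deriving "ab": ["A"]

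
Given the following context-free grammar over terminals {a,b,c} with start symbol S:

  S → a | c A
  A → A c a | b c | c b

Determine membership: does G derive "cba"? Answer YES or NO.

CNF form of G:
  S -> T0 A | a
  A -> A X3 | T0 T2 | T2 T0
  T0 -> c
  T1 -> a
  T2 -> b
  X3 -> T0 T1

Fill CYK table bottom-up:
  T[0,0] 'c' = {T0}  orig:{}
  T[1,1] 'b' = {T2}  orig:{}
  T[2,2] 'a' = {S,T1}  orig:{S}
  T[0,1] 'cb' = {A}
  T[1,2] 'ba' = ∅
  T[0,2] 'cba' = ∅

S ∉ T[0,2] ⇒ NO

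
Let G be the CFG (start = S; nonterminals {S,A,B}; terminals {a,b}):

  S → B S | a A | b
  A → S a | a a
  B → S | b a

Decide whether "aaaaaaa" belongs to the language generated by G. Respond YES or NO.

CNF form of G:
  S -> B S | T0 A | b
  A -> S T0 | T0 T0
  B -> B S | T0 A | T1 T0 | b
  T0 -> a
  T1 -> b

Fill CYK table bottom-up:
  [0..0]={T0}  "a"  orig:{}
  [1..1]={T0}  "a"  orig:{}
  [2..2]={T0}  "a"  orig:{}
  [3..3]={T0}  "a"  orig:{}
  [4..4]={T0}  "a"  orig:{}
  [5..5]={T0}  "a"  orig:{}
  [6..6]={T0}  "a"  orig:{}
  [0..1]={A}  "aa"
  [1..2]={A}  "aa"
  [2..3]={A}  "aa"
  [3..4]={A}  "aa"
  [4..5]={A}  "aa"
  [5..6]={A}  "aa"
  [0..2]={B,S}  "aaa"
  [1..3]={B,S}  "aaa"
  [2..4]={B,S}  "aaa"
  [3..5]={B,S}  "aaa"
  [4..6]={B,S}  "aaa"
  [0..3]={A}  "aaaa"
  [1..4]={A}  "aaaa"
  [2..5]={A}  "aaaa"
  [3..6]={A}  "aaaa"
  [0..4]={B,S}  "aaaaa"
  [1..5]={B,S}  "aaaaa"
  [2..6]={B,S}  "aaaaa"
  [0..5]={A,B,S}  "aaaaaa"
  [1..6]={A,B,S}  "aaaaaa"
  [0..6]={A,B,S}  "aaaaaaa"

S ∈ T[0,6] ⇒ YES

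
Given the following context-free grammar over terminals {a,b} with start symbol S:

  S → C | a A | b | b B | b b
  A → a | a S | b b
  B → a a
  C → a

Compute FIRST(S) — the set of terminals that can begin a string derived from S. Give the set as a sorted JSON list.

Compute FIRST by fixpoint:
pass 1:
  A via A→a: +{a}
  A via A→b b: +{b}
  B via B→a a: +{a}
  C via C→a: +{a}
  S via S→C: +{a}
  S via S→b: +{b}
  FIRST(S)={a,b}  FIRST(A)={a,b}  FIRST(B)={a}  FIRST(C)={a}
pass 2: — fixpoint
  FIRST(S)={a,b}  FIRST(A)={a,b}  FIRST(B)={a}  FIRST(C)={a}

FIRST(S) = ["a", "b"]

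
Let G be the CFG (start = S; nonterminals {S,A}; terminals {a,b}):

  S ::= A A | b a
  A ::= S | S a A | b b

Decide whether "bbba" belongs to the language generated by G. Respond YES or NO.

Convert to CNF:
  S -> A A | T1 T0
  A -> A A | S X2 | T1 T0 | T1 T1
  T0 -> a
  T1 -> b
  X2 -> T0 A

CYK table (by increasing span):
  [0..0]={T1}  "b"  orig:{}
  [1..1]={T1}  "b"  orig:{}
  [2..2]={T1}  "b"  orig:{}
  [3..3]={T0}  "a"  orig:{}
  [0..1]={A}  "bb"
  [1..2]={A}  "bb"
  [2..3]={A,S}  "ba"
  [0..2]=∅  "bbb"
  [1..3]=∅  "bba"
  [0..3]={A,S}  "bbba"

S ∈ T[0,3] ⇒ YES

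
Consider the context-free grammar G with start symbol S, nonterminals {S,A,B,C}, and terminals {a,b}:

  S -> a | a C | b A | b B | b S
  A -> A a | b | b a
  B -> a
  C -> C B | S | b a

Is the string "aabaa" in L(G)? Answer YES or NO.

CNF form of G:
  S -> T0 C | T1 A | T1 B | T1 S | a
  A -> A T0 | T1 T0 | b
  B -> a
  C -> C B | T0 C | T1 A | T1 B | T1 S | T1 T0 | a
  T0 -> a
  T1 -> b

CYK fill:
  cell(0,0) a: {B,C,S,T0}  orig:{B,C,S}
  cell(1,1) a: {B,C,S,T0}  orig:{B,C,S}
  cell(2,2) b: {A,T1}  orig:{A}
  cell(3,3) a: {B,C,S,T0}  orig:{B,C,S}
  cell(4,4) a: {B,C,S,T0}  orig:{B,C,S}
  cell(0,1) aa: {C,S}
  cell(1,2) ab: ∅
  cell(2,3) ba: {A,C,S}
  cell(3,4) aa: {C,S}
  cell(0,2) aab: ∅
  cell(1,3) aba: {C,S}
  cell(2,4) baa: {A,C,S}
  cell(0,3) aaba: {C,S}
  cell(1,4) abaa: {C,S}
  cell(0,4) aabaa: {C,S}

S ∈ T[0,4] ⇒ YES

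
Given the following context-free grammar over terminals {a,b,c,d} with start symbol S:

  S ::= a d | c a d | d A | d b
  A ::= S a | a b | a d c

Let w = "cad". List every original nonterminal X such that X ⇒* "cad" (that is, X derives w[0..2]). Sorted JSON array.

CNF form of G:
  S -> T0 T2 | T2 A | T2 T1 | T3 X5
  A -> S T0 | T0 T1 | T0 X4
  T0 -> a
  T1 -> b
  T2 -> d
  T3 -> c
  X4 -> T2 T3
  X5 -> T0 T2

CYK fill — only the sub-triangle for w[0..2]:
  cell(0,0) c: {T3}  orig:{}
  cell(1,1) a: {T0}  orig:{}
  cell(2,2) d: {T2}  orig:{}
  cell(0,1) ca: ∅
  cell(1,2) ad: {S,X5}  orig:{S}
  cell(0,2) cad: {S}

Original NTs in T[0,2] deriving "cad": ["S"]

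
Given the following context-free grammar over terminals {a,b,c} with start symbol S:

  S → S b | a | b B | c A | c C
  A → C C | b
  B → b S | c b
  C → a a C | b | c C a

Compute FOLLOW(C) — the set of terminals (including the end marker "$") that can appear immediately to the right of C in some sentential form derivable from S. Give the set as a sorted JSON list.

Compute FIRST by fixpoint:
iter 1:
  A via A→b: +{b}
  B via B→b S: +{b}
  B via B→c b: +{c}
  C via C→a a C: +{a}
  C via C→b: +{b}
  C via C→c C a: +{c}
  S via S→a: +{a}
  S via S→b B: +{b}
  S via S→c A: +{c}
  S: {a,b,c}  A: {b}  B: {b,c}  C: {a,b,c}
iter 2:
  A via A→C C: +{a,c}
  S: {a,b,c}  A: {a,b,c}  B: {b,c}  C: {a,b,c}
iter 3: (stable)
  S: {a,b,c}  A: {a,b,c}  B: {b,c}  C: {a,b,c}

FOLLOW iteration:
seed FOLLOW(S) with $
pass 1:
  A→C C: FOLLOW(C) ⊇ FIRST(C) = {a,b,c}; new: +{a,b,c}
  S→S b: FOLLOW(S) ⊇ FIRST(b) = {b}; new: +{b}
  S→b B: FOLLOW(B) ⊇ FOLLOW(S) ⊇ {$,b}; new: +{$,b}
  S→c A: FOLLOW(A) ⊇ FOLLOW(S) ⊇ {$,b}; new: +{$,b}
  S→c C: FOLLOW(C) ⊇ FOLLOW(S) ⊇ {$,b}; new: +{$}
  FOLLOW(S)={$,b}  FOLLOW(A)={$,b}  FOLLOW(B)={$,b}  FOLLOW(C)={$,a,b,c}
pass 2: — fixpoint
  FOLLOW(S)={$,b}  FOLLOW(A)={$,b}  FOLLOW(B)={$,b}  FOLLOW(C)={$,a,b,c}

FOLLOW(C) = ["$", "a", "b", "c"]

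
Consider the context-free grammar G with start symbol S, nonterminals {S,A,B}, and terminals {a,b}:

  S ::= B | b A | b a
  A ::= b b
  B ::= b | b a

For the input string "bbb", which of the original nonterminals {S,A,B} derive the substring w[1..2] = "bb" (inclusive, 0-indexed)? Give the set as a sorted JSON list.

CNF form of G:
  S -> T0 A | T0 T1 | b
  A -> T0 T0
  B -> T0 T1 | b
  T0 -> b
  T1 -> a

CYK table (by increasing span), restricted to cells inside w[1..2]:
  cell(1,1) b: {B,S,T0}  orig:{B,S}
  cell(2,2) b: {B,S,T0}  orig:{B,S}
  cell(1,2) bb: {A}

Original NTs in T[1,2] deriving "bb": ["A"]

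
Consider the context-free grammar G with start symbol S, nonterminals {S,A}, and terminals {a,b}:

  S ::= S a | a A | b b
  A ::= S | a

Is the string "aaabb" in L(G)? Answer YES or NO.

CNF form of G:
  S -> S T0 | T0 A | T1 T1
  A -> S T0 | T0 A | T1 T1 | a
  T0 -> a
  T1 -> b

CYK fill:
  cell(0,0) a: {A,T0}  orig:{A}
  cell(1,1) a: {A,T0}  orig:{A}
  cell(2,2) a: {A,T0}  orig:{A}
  cell(3,3) b: {T1}  orig:{}
  cell(4,4) b: {T1}  orig:{}
  cell(0,1) aa: {A,S}
  cell(1,2) aa: {A,S}
  cell(2,3) ab: ∅
  cell(3,4) bb: {A,S}
  cell(0,2) aaa: {A,S}
  cell(1,3) aab: ∅
  cell(2,4) abb: {A,S}
  cell(0,3) aaab: ∅
  cell(1,4) aabb: {A,S}
  cell(0,4) aaabb: {A,S}

S ∈ T[0,4] ⇒ YES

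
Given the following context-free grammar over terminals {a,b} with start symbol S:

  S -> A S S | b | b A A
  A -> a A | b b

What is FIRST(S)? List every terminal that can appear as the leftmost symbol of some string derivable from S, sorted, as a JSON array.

Compute FIRST by fixpoint:
pass 1:
  A via A→a A: +{a}
  A via A→b b: +{b}
  S via S→A S S: +{a,b}
  FIRST[S]={a,b}  FIRST[A]={a,b}
pass 2: done
  FIRST[S]={a,b}  FIRST[A]={a,b}

FIRST(S) = ["a", "b"]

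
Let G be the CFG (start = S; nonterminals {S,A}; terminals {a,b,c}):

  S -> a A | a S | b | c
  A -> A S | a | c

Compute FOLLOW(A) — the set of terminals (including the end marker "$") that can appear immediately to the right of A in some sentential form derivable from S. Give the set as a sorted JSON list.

FIRST iteration:
[1]
  A via A→a: +{a}
  A via A→c: +{c}
  S via S→a A: +{a}
  S via S→b: +{b}
  S via S→c: +{c}
  S: {a,b,c}  A: {a,c}
[2] (stable)
  S: {a,b,c}  A: {a,c}

Compute FOLLOW by fixpoint:
FOLLOW(S) := {$}
iter 1:
  A→A S: FOLLOW(A) ⊇ FIRST(S) = {a,b,c}; new: +{a,b,c}
  A→A S: FOLLOW(S) ⊇ FOLLOW(A) ⊇ {a,b,c}; new: +{a,b,c}
  S→a A: FOLLOW(A) ⊇ FOLLOW(S) ⊇ {$,a,b,c}; new: +{$}
  FOLLOW(S)={$,a,b,c}  FOLLOW(A)={$,a,b,c}
iter 2: done
  FOLLOW(S)={$,a,b,c}  FOLLOW(A)={$,a,b,c}

FOLLOW(A) = ["$", "a", "b", "c"]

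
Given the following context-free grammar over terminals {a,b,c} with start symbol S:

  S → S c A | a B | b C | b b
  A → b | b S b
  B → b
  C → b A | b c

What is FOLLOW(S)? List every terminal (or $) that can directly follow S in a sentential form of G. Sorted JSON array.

FIRST sets, iterate to fixpoint:
iter 1:
  A via A→b: +{b}
  B via B→b: +{b}
  C via C→b A: +{b}
  S via S→a B: +{a}
  S via S→b C: +{b}
  FIRST(S)={a,b}  FIRST(A)={b}  FIRST(B)={b}  FIRST(C)={b}
iter 2: (stable)
  FIRST(S)={a,b}  FIRST(A)={b}  FIRST(B)={b}  FIRST(C)={b}

FOLLOW iteration:
seed FOLLOW(S) with $
[1]
  A→b S b: FOLLOW(S) ⊇ FIRST(b) = {b}; new: +{b}
  S→S c A: FOLLOW(S) ⊇ FIRST(c) = {c}; new: +{c}
  S→S c A: FOLLOW(A) ⊇ FOLLOW(S) ⊇ {$,b,c}; new: +{$,b,c}
  S→a B: FOLLOW(B) ⊇ FOLLOW(S) ⊇ {$,b,c}; new: +{$,b,c}
  S→b C: FOLLOW(C) ⊇ FOLLOW(S) ⊇ {$,b,c}; new: +{$,b,c}
  FOLLOW(S)={$,b,c}  FOLLOW(A)={$,b,c}  FOLLOW(B)={$,b,c}  FOLLOW(C)={$,b,c}
[2] — fixpoint
  FOLLOW(S)={$,b,c}  FOLLOW(A)={$,b,c}  FOLLOW(B)={$,b,c}  FOLLOW(C)={$,b,c}

FOLLOW(S) = ["$", "b", "c"]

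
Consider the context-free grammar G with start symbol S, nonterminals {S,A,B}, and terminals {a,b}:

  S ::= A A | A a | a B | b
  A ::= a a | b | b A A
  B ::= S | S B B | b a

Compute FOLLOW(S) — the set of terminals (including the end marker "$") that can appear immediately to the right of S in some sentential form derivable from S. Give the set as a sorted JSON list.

FIRST iteration:
round 1:
  A via A→a a: +{a}
  A via A→b: +{b}
  B via B→b a: +{b}
  S via S→A A: +{a,b}
  FIRST(S)={a,b}  FIRST(A)={a,b}  FIRST(B)={b}
round 2:
  B via B→S: +{a}
  FIRST(S)={a,b}  FIRST(A)={a,b}  FIRST(B)={a,b}
round 3: — fixpoint
  FIRST(S)={a,b}  FIRST(A)={a,b}  FIRST(B)={a,b}

FOLLOW iteration:
initialize: $ ∈ FOLLOW(S)
pass 1:
  A→b A A: FOLLOW(A) ⊇ FIRST(A) = {a,b}; new: +{a,b}
  B→S B B: FOLLOW(S) ⊇ FIRST(B) = {a,b}; new: +{a,b}
  B→S B B: FOLLOW(B) ⊇ FIRST(B) = {a,b}; new: +{a,b}
  S→A A: FOLLOW(A) ⊇ FOLLOW(S) ⊇ {$,a,b}; new: +{$}
  S→a B: FOLLOW(B) ⊇ FOLLOW(S) ⊇ {$,a,b}; new: +{$}
  FOLLOW[S]={$,a,b}  FOLLOW[A]={$,a,b}  FOLLOW[B]={$,a,b}
pass 2: done
  FOLLOW[S]={$,a,b}  FOLLOW[A]={$,a,b}  FOLLOW[B]={$,a,b}

FOLLOW(S) = ["$", "a", "b"]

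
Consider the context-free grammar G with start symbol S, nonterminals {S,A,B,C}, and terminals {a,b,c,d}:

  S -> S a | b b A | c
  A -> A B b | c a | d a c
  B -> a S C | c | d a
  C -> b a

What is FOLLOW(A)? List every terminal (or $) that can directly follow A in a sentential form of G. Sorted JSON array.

FIRST sets, iterate to fixpoint:
[1]
  A via A→c a: +{c}
  A via A→d a c: +{d}
  B via B→a S C: +{a}
  B via B→c: +{c}
  B via B→d a: +{d}
  C via C→b a: +{b}
  S via S→b b A: +{b}
  S via S→c: +{c}
  FIRST[S]={b,c}  FIRST[A]={c,d}  FIRST[B]={a,c,d}  FIRST[C]={b}
[2] done
  FIRST[S]={b,c}  FIRST[A]={c,d}  FIRST[B]={a,c,d}  FIRST[C]={b}

Compute FOLLOW by fixpoint:
seed FOLLOW(S) with $
round 1:
  A→A B b: FOLLOW(A) ⊇ FIRST(B) = {a,c,d}; new: +{a,c,d}
  A→A B b: FOLLOW(B) ⊇ FIRST(b) = {b}; new: +{b}
  B→a S C: FOLLOW(S) ⊇ FIRST(C) = {b}; new: +{b}
  B→a S C: FOLLOW(C) ⊇ FOLLOW(B) ⊇ {b}; new: +{b}
  S→S a: FOLLOW(S) ⊇ FIRST(a) = {a}; new: +{a}
  S→b b A: FOLLOW(A) ⊇ FOLLOW(S) ⊇ {$,a,b}; new: +{$,b}
  FOLLOW(S)={$,a,b}  FOLLOW(A)={$,a,b,c,d}  FOLLOW(B)={b}  FOLLOW(C)={b}
round 2: (stable)
  FOLLOW(S)={$,a,b}  FOLLOW(A)={$,a,b,c,d}  FOLLOW(B)={b}  FOLLOW(C)={b}

FOLLOW(A) = ["$", "a", "b", "c", "d"]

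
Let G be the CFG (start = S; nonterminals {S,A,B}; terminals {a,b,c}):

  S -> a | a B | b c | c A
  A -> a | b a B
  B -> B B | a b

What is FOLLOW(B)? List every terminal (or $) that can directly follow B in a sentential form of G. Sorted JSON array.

FIRST sets, iterate to fixpoint:
iter 1:
  A via A→a: +{a}
  A via A→b a B: +{b}
  B via B→a b: +{a}
  S via S→a: +{a}
  S via S→b c: +{b}
  S via S→c A: +{c}
  FIRST[S]={a,b,c}  FIRST[A]={a,b}  FIRST[B]={a}
iter 2: (no change)
  FIRST[S]={a,b,c}  FIRST[A]={a,b}  FIRST[B]={a}

FOLLOW iteration:
FOLLOW(S) := {$}
pass 1:
  B→B B: FOLLOW(B) ⊇ FIRST(B) = {a}; new: +{a}
  S→a B: FOLLOW(B) ⊇ FOLLOW(S) ⊇ {$}; new: +{$}
  S→c A: FOLLOW(A) ⊇ FOLLOW(S) ⊇ {$}; new: +{$}
  FOLLOW(S)={$}  FOLLOW(A)={$}  FOLLOW(B)={$,a}
pass 2: done
  FOLLOW(S)={$}  FOLLOW(A)={$}  FOLLOW(B)={$,a}

FOLLOW(B) = ["$", "a"]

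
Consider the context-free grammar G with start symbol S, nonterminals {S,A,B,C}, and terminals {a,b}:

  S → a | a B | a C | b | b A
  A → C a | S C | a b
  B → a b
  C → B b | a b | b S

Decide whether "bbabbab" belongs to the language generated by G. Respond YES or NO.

Convert to CNF:
  S -> T0 B | T0 C | T1 A | a | b
  A -> C T0 | S C | T0 T1
  B -> T0 T1
  C -> B T1 | T0 T1 | T1 S
  T0 -> a
  T1 -> b

CYK table (by increasing span):
  cell(0,0) b: {S,T1}  orig:{S}
  cell(1,1) b: {S,T1}  orig:{S}
  cell(2,2) a: {S,T0}  orig:{S}
  cell(3,3) b: {S,T1}  orig:{S}
  cell(4,4) b: {S,T1}  orig:{S}
  cell(5,5) a: {S,T0}  orig:{S}
  cell(6,6) b: {S,T1}  orig:{S}
  cell(0,1) bb: {C}
  cell(1,2) ba: {C}
  cell(2,3) ab: {A,B,C}
  cell(3,4) bb: {C}
  cell(4,5) ba: {C}
  cell(5,6) ab: {A,B,C}
  cell(0,2) bba: {A}
  cell(1,3) bab: {A,S}
  cell(2,4) abb: {A,C,S}
  cell(3,5) bba: {A}
  cell(4,6) bab: {A,S}
  cell(0,3) bbab: {C,S}
  cell(1,4) babb: {A,C,S}
  cell(2,5) abba: {A}
  cell(3,6) bbab: {C,S}
  cell(0,4) bbabb: {A,C,S}
  cell(1,5) babba: {A,S}
  cell(2,6) abbab: {A,S}
  cell(0,5) bbabba: {A,C,S}
  cell(1,6) babbab: {A,C,S}
  cell(0,6) bbabbab: {A,C,S}

S ∈ T[0,6] ⇒ YES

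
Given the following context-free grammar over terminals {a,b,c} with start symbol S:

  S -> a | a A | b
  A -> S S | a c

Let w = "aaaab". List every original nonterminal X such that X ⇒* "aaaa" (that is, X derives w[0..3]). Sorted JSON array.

Convert to CNF:
  S -> T0 A | a | b
  A -> S S | T0 T1
  T0 -> a
  T1 -> c

CYK table (by increasing span), restricted to cells inside w[0..3]:
  T[0,0] 'a' = {S,T0}  orig:{S}
  T[1,1] 'a' = {S,T0}  orig:{S}
  T[2,2] 'a' = {S,T0}  orig:{S}
  T[3,3] 'a' = {S,T0}  orig:{S}
  T[0,1] 'aa' = {A}
  T[1,2] 'aa' = {A}
  T[2,3] 'aa' = {A}
  T[0,2] 'aaa' = {S}
  T[1,3] 'aaa' = {S}
  T[0,3] 'aaaa' = {A}

Original NTs in T[0,3] deriving "aaaa": ["A"]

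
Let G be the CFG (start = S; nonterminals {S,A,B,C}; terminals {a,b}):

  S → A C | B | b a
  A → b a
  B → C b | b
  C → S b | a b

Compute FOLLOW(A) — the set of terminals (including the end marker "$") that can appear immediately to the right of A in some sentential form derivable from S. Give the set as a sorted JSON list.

Compute FIRST by fixpoint:
pass 1:
  A via A→b a: +{b}
  B via B→b: +{b}
  C via C→a b: +{a}
  S via S→A C: +{b}
  FIRST[S]={b}  FIRST[A]={b}  FIRST[B]={b}  FIRST[C]={a}
pass 2:
  B via B→C b: +{a}
  C via C→S b: +{b}
  S via S→B: +{a}
  FIRST[S]={a,b}  FIRST[A]={b}  FIRST[B]={a,b}  FIRST[C]={a,b}
pass 3: (no change)
  FIRST[S]={a,b}  FIRST[A]={b}  FIRST[B]={a,b}  FIRST[C]={a,b}

FOLLOW iteration:
FOLLOW(S) := {$}
pass 1:
  B→C b: FOLLOW(C) ⊇ FIRST(b) = {b}; new: +{b}
  C→S b: FOLLOW(S) ⊇ FIRST(b) = {b}; new: +{b}
  S→A C: FOLLOW(A) ⊇ FIRST(C) = {a,b}; new: +{a,b}
  S→A C: FOLLOW(C) ⊇ FOLLOW(S) ⊇ {$,b}; new: +{$}
  S→B: FOLLOW(B) ⊇ FOLLOW(S) ⊇ {$,b}; new: +{$,b}
  FOLLOW(S)={$,b}  FOLLOW(A)={a,b}  FOLLOW(B)={$,b}  FOLLOW(C)={$,b}
pass 2: — fixpoint
  FOLLOW(S)={$,b}  FOLLOW(A)={a,b}  FOLLOW(B)={$,b}  FOLLOW(C)={$,b}

FOLLOW(A) = ["a", "b"]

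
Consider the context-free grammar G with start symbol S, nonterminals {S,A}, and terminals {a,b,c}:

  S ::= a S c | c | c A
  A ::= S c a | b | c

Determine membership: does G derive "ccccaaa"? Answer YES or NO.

Convert to CNF:
  S -> T0 A | T1 X3 | c
  A -> S X2 | b | c
  T0 -> c
  T1 -> a
  X2 -> T0 T1
  X3 -> S T0

CYK fill:
  [0..0]={A,S,T0}  "c"  orig:{A,S}
  [1..1]={A,S,T0}  "c"  orig:{A,S}
  [2..2]={A,S,T0}  "c"  orig:{A,S}
  [3..3]={A,S,T0}  "c"  orig:{A,S}
  [4..4]={T1}  "a"  orig:{}
  [5..5]={T1}  "a"  orig:{}
  [6..6]={T1}  "a"  orig:{}
  [0..1]={S,X3}  "cc"  orig:{S}
  [1..2]={S,X3}  "cc"  orig:{S}
  [2..3]={S,X3}  "cc"  orig:{S}
  [3..4]={X2}  "ca"  orig:{}
  [4..5]=∅  "aa"
  [5..6]=∅  "aa"
  [0..2]={X3}  "ccc"  orig:{}
  [1..3]={X3}  "ccc"  orig:{}
  [2..4]={A}  "cca"
  [3..5]=∅  "caa"
  [4..6]=∅  "aaa"
  [0..3]=∅  "cccc"
  [1..4]={A,S}  "ccca"
  [2..5]=∅  "ccaa"
  [3..6]=∅  "caaa"
  [0..4]={S}  "cccca"
  [1..5]=∅  "cccaa"
  [2..6]=∅  "ccaaa"
  [0..5]=∅  "ccccaa"
  [1..6]=∅  "cccaaa"
  [0..6]=∅  "ccccaaa"

S ∉ T[0,6] ⇒ NO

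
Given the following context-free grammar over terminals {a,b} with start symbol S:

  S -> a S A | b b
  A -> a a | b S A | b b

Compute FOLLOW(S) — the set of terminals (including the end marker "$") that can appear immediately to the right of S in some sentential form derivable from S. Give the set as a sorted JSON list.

FIRST iteration:
[1]
  A via A→a a: +{a}
  A via A→b S A: +{b}
  S via S→a S A: +{a}
  S via S→b b: +{b}
  S: {a,b}  A: {a,b}
[2] — fixpoint
  S: {a,b}  A: {a,b}

FOLLOW sets:
initialize: $ ∈ FOLLOW(S)
[1]
  A→b S A: FOLLOW(S) ⊇ FIRST(A) = {a,b}; new: +{a,b}
  S→a S A: FOLLOW(A) ⊇ FOLLOW(S) ⊇ {$,a,b}; new: +{$,a,b}
  FOLLOW[S]={$,a,b}  FOLLOW[A]={$,a,b}
[2] — fixpoint
  FOLLOW[S]={$,a,b}  FOLLOW[A]={$,a,b}

FOLLOW(S) = ["$", "a", "b"]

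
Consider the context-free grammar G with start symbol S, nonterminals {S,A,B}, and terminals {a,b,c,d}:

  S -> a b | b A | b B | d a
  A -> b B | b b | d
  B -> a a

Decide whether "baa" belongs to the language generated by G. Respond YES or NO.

Convert to CNF:
  S -> T0 A | T0 B | T1 T0 | T2 T1
  A -> T0 B | T0 T0 | d
  B -> T1 T1
  T0 -> b
  T1 -> a
  T2 -> d

Fill CYK table bottom-up:
  cell(0,0) b: {T0}  orig:{}
  cell(1,1) a: {T1}  orig:{}
  cell(2,2) a: {T1}  orig:{}
  cell(0,1) ba: ∅
  cell(1,2) aa: {B}
  cell(0,2) baa: {A,S}

S ∈ T[0,2] ⇒ YES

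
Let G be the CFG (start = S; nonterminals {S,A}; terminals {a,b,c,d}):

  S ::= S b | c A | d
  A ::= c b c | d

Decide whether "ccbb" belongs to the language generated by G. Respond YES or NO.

Convert to CNF:
  S -> S T1 | T0 A | d
  A -> T0 X2 | d
  T0 -> c
  T1 -> b
  X2 -> T1 T0

Fill CYK table bottom-up:
  [0..0]={T0}  "c"  orig:{}
  [1..1]={T0}  "c"  orig:{}
  [2..2]={T1}  "b"  orig:{}
  [3..3]={T1}  "b"  orig:{}
  [0..1]=∅  "cc"
  [1..2]=∅  "cb"
  [2..3]=∅  "bb"
  [0..2]=∅  "ccb"
  [1..3]=∅  "cbb"
  [0..3]=∅  "ccbb"

S ∉ T[0,3] ⇒ NO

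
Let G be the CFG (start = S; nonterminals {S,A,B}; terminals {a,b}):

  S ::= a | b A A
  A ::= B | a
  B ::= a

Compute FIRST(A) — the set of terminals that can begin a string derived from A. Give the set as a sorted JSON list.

Compute FIRST by fixpoint:
round 1:
  A via A→a: +{a}
  B via B→a: +{a}
  S via S→a: +{a}
  S via S→b A A: +{b}
  S: {a,b}  A: {a}  B: {a}
round 2: (stable)
  S: {a,b}  A: {a}  B: {a}

FIRST(A) = ["a"]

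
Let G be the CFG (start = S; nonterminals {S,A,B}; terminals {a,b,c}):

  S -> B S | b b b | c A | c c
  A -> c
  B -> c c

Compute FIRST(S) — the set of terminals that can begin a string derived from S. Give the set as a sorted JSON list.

Compute FIRST by fixpoint:
iter 1:
  A via A→c: +{c}
  B via B→c c: +{c}
  S via S→B S: +{c}
  S via S→b b b: +{b}
  S: {b,c}  A: {c}  B: {c}
iter 2: (stable)
  S: {b,c}  A: {c}  B: {c}

FIRST(S) = ["b", "c"]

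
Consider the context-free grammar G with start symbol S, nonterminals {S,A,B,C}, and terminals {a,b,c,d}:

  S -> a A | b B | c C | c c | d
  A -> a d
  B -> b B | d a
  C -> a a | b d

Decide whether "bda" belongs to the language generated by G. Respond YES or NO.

CNF form of G:
  S -> T0 A | T2 B | T3 C | T3 T3 | d
  A -> T0 T1
  B -> T1 T0 | T2 B
  C -> T0 T0 | T2 T1
  T0 -> a
  T1 -> d
  T2 -> b
  T3 -> c

Fill CYK table bottom-up:
  [0..0]={T2}  "b"  orig:{}
  [1..1]={S,T1}  "d"  orig:{S}
  [2..2]={T0}  "a"  orig:{}
  [0..1]={C}  "bd"
  [1..2]={B}  "da"
  [0..2]={B,S}  "bda"

S ∈ T[0,2] ⇒ YES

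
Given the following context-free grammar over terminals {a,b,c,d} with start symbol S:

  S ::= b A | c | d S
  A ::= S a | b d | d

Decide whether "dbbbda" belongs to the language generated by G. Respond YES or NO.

Convert to CNF:
  S -> T1 A | T2 S | c
  A -> S T0 | T1 T2 | d
  T0 -> a
  T1 -> b
  T2 -> d

CYK fill:
  cell(0,0) d: {A,T2}  orig:{A}
  cell(1,1) b: {T1}  orig:{}
  cell(2,2) b: {T1}  orig:{}
  cell(3,3) b: {T1}  orig:{}
  cell(4,4) d: {A,T2}  orig:{A}
  cell(5,5) a: {T0}  orig:{}
  cell(0,1) db: ∅
  cell(1,2) bb: ∅
  cell(2,3) bb: ∅
  cell(3,4) bd: {A,S}
  cell(4,5) da: ∅
  cell(0,2) dbb: ∅
  cell(1,3) bbb: ∅
  cell(2,4) bbd: {S}
  cell(3,5) bda: {A}
  cell(0,3) dbbb: ∅
  cell(1,4) bbbd: ∅
  cell(2,5) bbda: {A,S}
  cell(0,4) dbbbd: ∅
  cell(1,5) bbbda: {S}
  cell(0,5) dbbbda: {S}

S ∈ T[0,5] ⇒ YES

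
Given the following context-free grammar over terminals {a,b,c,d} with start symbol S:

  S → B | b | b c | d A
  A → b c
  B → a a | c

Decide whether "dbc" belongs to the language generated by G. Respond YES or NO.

Convert to CNF:
  S -> T0 T1 | T2 T2 | T3 A | b | c
  A -> T0 T1
  B -> T2 T2 | c
  T0 -> b
  T1 -> c
  T2 -> a
  T3 -> d

CYK table (by increasing span):
  T[0,0] 'd' = {T3}  orig:{}
  T[1,1] 'b' = {S,T0}  orig:{S}
  T[2,2] 'c' = {B,S,T1}  orig:{B,S}
  T[0,1] 'db' = ∅
  T[1,2] 'bc' = {A,S}
  T[0,2] 'dbc' = {S}

S ∈ T[0,2] ⇒ YES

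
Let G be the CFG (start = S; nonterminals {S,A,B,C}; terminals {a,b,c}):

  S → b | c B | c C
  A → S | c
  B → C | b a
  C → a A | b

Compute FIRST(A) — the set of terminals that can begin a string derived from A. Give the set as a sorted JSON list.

Compute FIRST by fixpoint:
round 1:
  A via A→c: +{c}
  B via B→b a: +{b}
  C via C→a A: +{a}
  C via C→b: +{b}
  S via S→b: +{b}
  S via S→c B: +{c}
  FIRST[S]={b,c}  FIRST[A]={c}  FIRST[B]={b}  FIRST[C]={a,b}
round 2:
  A via A→S: +{b}
  B via B→C: +{a}
  FIRST[S]={b,c}  FIRST[A]={b,c}  FIRST[B]={a,b}  FIRST[C]={a,b}
round 3: (stable)
  FIRST[S]={b,c}  FIRST[A]={b,c}  FIRST[B]={a,b}  FIRST[C]={a,b}

FIRST(A) = ["b", "c"]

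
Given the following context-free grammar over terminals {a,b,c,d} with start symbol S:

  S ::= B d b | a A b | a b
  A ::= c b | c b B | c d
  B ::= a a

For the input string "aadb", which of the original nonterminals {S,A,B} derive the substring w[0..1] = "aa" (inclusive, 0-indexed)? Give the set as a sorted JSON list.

CNF form of G:
  S -> B X5 | T3 T1 | T3 X6
  A -> T0 T1 | T0 T2 | T0 X4
  B -> T3 T3
  T0 -> c
  T1 -> b
  T2 -> d
  T3 -> a
  X4 -> T1 B
  X5 -> T2 T1
  X6 -> A T1

Fill CYK table bottom-up, restricted to cells inside w[0..1]:
  T[0,0] 'a' = {T3}  orig:{}
  T[1,1] 'a' = {T3}  orig:{}
  T[0,1] 'aa' = {B}

Original NTs in T[0,1] deriving "aa": ["B"]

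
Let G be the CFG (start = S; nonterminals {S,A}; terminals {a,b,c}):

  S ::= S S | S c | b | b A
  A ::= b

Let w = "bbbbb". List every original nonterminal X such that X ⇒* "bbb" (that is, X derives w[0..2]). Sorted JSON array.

CNF form of G:
  S -> S S | S T0 | T1 A | b
  A -> b
  T0 -> c
  T1 -> b

Fill CYK table bottom-up (cells [i..j] with 0 ≤ i ≤ j ≤ 2 only):
  T[0,0] 'b' = {A,S,T1}  orig:{A,S}
  T[1,1] 'b' = {A,S,T1}  orig:{A,S}
  T[2,2] 'b' = {A,S,T1}  orig:{A,S}
  T[0,1] 'bb' = {S}
  T[1,2] 'bb' = {S}
  T[0,2] 'bbb' = {S}

Original NTs in T[0,2] deriving "bbb": ["S"]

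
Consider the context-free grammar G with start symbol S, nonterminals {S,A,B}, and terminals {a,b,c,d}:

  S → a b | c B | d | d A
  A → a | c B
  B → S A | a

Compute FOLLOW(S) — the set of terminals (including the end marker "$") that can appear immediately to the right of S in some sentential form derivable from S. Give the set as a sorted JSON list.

FIRST sets, iterate to fixpoint:
[1]
  A via A→a: +{a}
  A via A→c B: +{c}
  B via B→a: +{a}
  S via S→a b: +{a}
  S via S→c B: +{c}
  S via S→d: +{d}
  S: {a,c,d}  A: {a,c}  B: {a}
[2]
  B via B→S A: +{c,d}
  S: {a,c,d}  A: {a,c}  B: {a,c,d}
[3] (stable)
  S: {a,c,d}  A: {a,c}  B: {a,c,d}

FOLLOW sets:
initialize: $ ∈ FOLLOW(S)
[1]
  B→S A: FOLLOW(S) ⊇ FIRST(A) = {a,c}; new: +{a,c}
  S→c B: FOLLOW(B) ⊇ FOLLOW(S) ⊇ {$,a,c}; new: +{$,a,c}
  S→d A: FOLLOW(A) ⊇ FOLLOW(S) ⊇ {$,a,c}; new: +{$,a,c}
  S: {$,a,c}  A: {$,a,c}  B: {$,a,c}
[2] (no change)
  S: {$,a,c}  A: {$,a,c}  B: {$,a,c}

FOLLOW(S) = ["$", "a", "c"]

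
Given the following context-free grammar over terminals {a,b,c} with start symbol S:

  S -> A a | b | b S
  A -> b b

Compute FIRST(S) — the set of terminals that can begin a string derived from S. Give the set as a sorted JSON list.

FIRST iteration:
[1]
  A via A→b b: +{b}
  S via S→A a: +{b}
  FIRST[S]={b}  FIRST[A]={b}
[2] — fixpoint
  FIRST[S]={b}  FIRST[A]={b}

FIRST(S) = ["b"]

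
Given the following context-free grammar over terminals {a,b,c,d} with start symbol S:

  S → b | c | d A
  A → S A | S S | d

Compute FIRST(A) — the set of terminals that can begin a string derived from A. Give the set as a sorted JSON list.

FIRST iteration:
iter 1:
  A via A→d: +{d}
  S via S→b: +{b}
  S via S→c: +{c}
  S via S→d A: +{d}
  FIRST[S]={b,c,d}  FIRST[A]={d}
iter 2:
  A via A→S A: +{b,c}
  FIRST[S]={b,c,d}  FIRST[A]={b,c,d}
iter 3: (no change)
  FIRST[S]={b,c,d}  FIRST[A]={b,c,d}

FIRST(A) = ["b", "c", "d"]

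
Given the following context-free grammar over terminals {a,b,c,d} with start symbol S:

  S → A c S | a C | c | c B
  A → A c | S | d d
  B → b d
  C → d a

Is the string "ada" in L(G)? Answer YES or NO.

Convert to CNF:
  S -> A X5 | T0 B | T1 C | c
  A -> A T0 | A X4 | T0 B | T1 C | T2 T2 | c
  B -> T3 T2
  C -> T2 T1
  T0 -> c
  T1 -> a
  T2 -> d
  T3 -> b
  X4 -> T0 S
  X5 -> T0 S

Fill CYK table bottom-up:
  cell(0,0) a: {T1}  orig:{}
  cell(1,1) d: {T2}  orig:{}
  cell(2,2) a: {T1}  orig:{}
  cell(0,1) ad: ∅
  cell(1,2) da: {C}
  cell(0,2) ada: {A,S}

S ∈ T[0,2] ⇒ YES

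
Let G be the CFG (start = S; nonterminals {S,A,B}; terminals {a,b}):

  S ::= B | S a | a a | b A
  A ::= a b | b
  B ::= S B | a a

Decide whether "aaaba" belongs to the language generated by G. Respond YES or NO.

CNF form of G:
  S -> S B | S T0 | T0 T0 | T1 A
  A -> T0 T1 | b
  B -> S B | T0 T0
  T0 -> a
  T1 -> b

CYK fill:
  [0..0]={T0}  "a"  orig:{}
  [1..1]={T0}  "a"  orig:{}
  [2..2]={T0}  "a"  orig:{}
  [3..3]={A,T1}  "b"  orig:{A}
  [4..4]={T0}  "a"  orig:{}
  [0..1]={B,S}  "aa"
  [1..2]={B,S}  "aa"
  [2..3]={A}  "ab"
  [3..4]=∅  "ba"
  [0..2]={S}  "aaa"
  [1..3]=∅  "aab"
  [2..4]=∅  "aba"
  [0..3]=∅  "aaab"
  [1..4]=∅  "aaba"
  [0..4]=∅  "aaaba"

S ∉ T[0,4] ⇒ NO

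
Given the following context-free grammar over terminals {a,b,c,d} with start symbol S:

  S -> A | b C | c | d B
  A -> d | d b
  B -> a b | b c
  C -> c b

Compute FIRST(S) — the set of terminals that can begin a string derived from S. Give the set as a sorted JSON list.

FIRST iteration:
[1]
  A via A→d: +{d}
  B via B→a b: +{a}
  B via B→b c: +{b}
  C via C→c b: +{c}
  S via S→A: +{d}
  S via S→b C: +{b}
  S via S→c: +{c}
  FIRST(S)={b,c,d}  FIRST(A)={d}  FIRST(B)={a,b}  FIRST(C)={c}
[2] (stable)
  FIRST(S)={b,c,d}  FIRST(A)={d}  FIRST(B)={a,b}  FIRST(C)={c}

FIRST(S) = ["b", "c", "d"]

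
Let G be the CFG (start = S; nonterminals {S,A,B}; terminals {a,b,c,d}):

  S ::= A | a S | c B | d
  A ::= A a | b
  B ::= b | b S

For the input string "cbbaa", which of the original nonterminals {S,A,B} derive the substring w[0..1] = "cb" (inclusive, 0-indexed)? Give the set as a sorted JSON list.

CNF form of G:
  S -> A T0 | T0 S | T2 B | b | d
  A -> A T0 | b
  B -> T1 S | b
  T0 -> a
  T1 -> b
  T2 -> c

CYK fill, restricted to cells inside w[0..1]:
  T[0,0] 'c' = {T2}  orig:{}
  T[1,1] 'b' = {A,B,S,T1}  orig:{A,B,S}
  T[0,1] 'cb' = {S}

Original NTs in T[0,1] deriving "cb": ["S"]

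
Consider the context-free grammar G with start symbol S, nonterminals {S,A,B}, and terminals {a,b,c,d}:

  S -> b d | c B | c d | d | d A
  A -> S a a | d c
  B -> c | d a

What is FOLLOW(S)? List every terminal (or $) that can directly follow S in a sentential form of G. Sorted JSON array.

FIRST iteration:
round 1:
  A via A→d c: +{d}
  B via B→c: +{c}
  B via B→d a: +{d}
  S via S→b d: +{b}
  S via S→c B: +{c}
  S via S→d: +{d}
  FIRST(S)={b,c,d}  FIRST(A)={d}  FIRST(B)={c,d}
round 2:
  A via A→S a a: +{b,c}
  FIRST(S)={b,c,d}  FIRST(A)={b,c,d}  FIRST(B)={c,d}
round 3: done
  FIRST(S)={b,c,d}  FIRST(A)={b,c,d}  FIRST(B)={c,d}

Compute FOLLOW by fixpoint:
initialize: $ ∈ FOLLOW(S)
[1]
  A→S a a: FOLLOW(S) ⊇ FIRST(a) = {a}; new: +{a}
  S→c B: FOLLOW(B) ⊇ FOLLOW(S) ⊇ {$,a}; new: +{$,a}
  S→d A: FOLLOW(A) ⊇ FOLLOW(S) ⊇ {$,a}; new: +{$,a}
  FOLLOW[S]={$,a}  FOLLOW[A]={$,a}  FOLLOW[B]={$,a}
[2] — fixpoint
  FOLLOW[S]={$,a}  FOLLOW[A]={$,a}  FOLLOW[B]={$,a}

FOLLOW(S) = ["$", "a"]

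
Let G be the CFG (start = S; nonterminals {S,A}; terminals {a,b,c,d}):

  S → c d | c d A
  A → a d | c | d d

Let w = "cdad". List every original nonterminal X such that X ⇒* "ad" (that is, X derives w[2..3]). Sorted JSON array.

CNF form of G:
  S -> T2 T1 | T2 X3
  A -> T0 T1 | T1 T1 | c
  T0 -> a
  T1 -> d
  T2 -> c
  X3 -> T1 A

CYK table (by increasing span), restricted to cells inside w[2..3]:
  [2..2]={T0}  "a"  orig:{}
  [3..3]={T1}  "d"  orig:{}
  [2..3]={A}  "ad"

Original NTs in T[2,3] deriving "ad": ["A"]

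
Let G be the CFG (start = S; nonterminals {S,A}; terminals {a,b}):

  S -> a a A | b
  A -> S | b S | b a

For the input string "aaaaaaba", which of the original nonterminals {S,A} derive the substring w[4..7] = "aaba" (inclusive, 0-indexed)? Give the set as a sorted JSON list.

Convert to CNF:
  S -> T0 X3 | b
  A -> T0 X2 | T1 S | T1 T0 | b
  T0 -> a
  T1 -> b
  X2 -> T0 A
  X3 -> T0 A

CYK fill — only the sub-triangle for w[4..7]:
  T[4,4] 'a' = {T0}  orig:{}
  T[5,5] 'a' = {T0}  orig:{}
  T[6,6] 'b' = {A,S,T1}  orig:{A,S}
  T[7,7] 'a' = {T0}  orig:{}
  T[4,5] 'aa' = ∅
  T[5,6] 'ab' = {X2,X3}  orig:{}
  T[6,7] 'ba' = {A}
  T[4,6] 'aab' = {A,S}
  T[5,7] 'aba' = {X2,X3}  orig:{}
  T[4,7] 'aaba' = {A,S}

Original NTs in T[4,7] deriving "aaba": ["A", "S"]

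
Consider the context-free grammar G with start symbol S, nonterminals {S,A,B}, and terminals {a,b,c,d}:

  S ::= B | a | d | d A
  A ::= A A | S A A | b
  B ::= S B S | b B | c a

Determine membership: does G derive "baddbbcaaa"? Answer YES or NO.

Convert to CNF:
  S -> S X6 | T0 B | T1 T2 | T3 A | a | d
  A -> A A | S X4 | b
  B -> S X5 | T0 B | T1 T2
  T0 -> b
  T1 -> c
  T2 -> a
  T3 -> d
  X4 -> A A
  X5 -> B S
  X6 -> B S

Fill CYK table bottom-up:
  T[0,0] 'b' = {A,T0}  orig:{A}
  T[1,1] 'a' = {S,T2}  orig:{S}
  T[2,2] 'd' = {S,T3}  orig:{S}
  T[3,3] 'd' = {S,T3}  orig:{S}
  T[4,4] 'b' = {A,T0}  orig:{A}
  T[5,5] 'b' = {A,T0}  orig:{A}
  T[6,6] 'c' = {T1}  orig:{}
  T[7,7] 'a' = {S,T2}  orig:{S}
  T[8,8] 'a' = {S,T2}  orig:{S}
  T[9,9] 'a' = {S,T2}  orig:{S}
  T[0,1] 'ba' = ∅
  T[1,2] 'ad' = ∅
  T[2,3] 'dd' = ∅
  T[3,4] 'db' = {S}
  T[4,5] 'bb' = {A,X4}  orig:{A}
  T[5,6] 'bc' = ∅
  T[6,7] 'ca' = {B,S}
  T[7,8] 'aa' = ∅
  T[8,9] 'aa' = ∅
  T[0,2] 'bad' = ∅
  T[1,3] 'add' = ∅
  T[2,4] 'ddb' = ∅
  T[3,5] 'dbb' = {A,S}
  T[4,6] 'bbc' = ∅
  T[5,7] 'bca' = {B,S}
  T[6,8] 'caa' = {X5,X6}  orig:{}
  T[7,9] 'aaa' = ∅
  T[0,3] 'badd' = ∅
  T[1,4] 'addb' = ∅
  T[2,5] 'ddbb' = {S}
  T[3,6] 'dbbc' = ∅
  T[4,7] 'bbca' = {B,S}
  T[5,8] 'bcaa' = {X5,X6}  orig:{}
  T[6,9] 'caaa' = ∅
  T[0,4] 'baddb' = ∅
  T[1,5] 'addbb' = ∅
  T[2,6] 'ddbbc' = ∅
  T[3,7] 'dbbca' = ∅
  T[4,8] 'bbcaa' = {X5,X6}  orig:{}
  T[5,9] 'bcaaa' = ∅
  T[0,5] 'baddbb' = ∅
  T[1,6] 'addbbc' = ∅
  T[2,7] 'ddbbca' = ∅
  T[3,8] 'dbbcaa' = {B,S}
  T[4,9] 'bbcaaa' = ∅
  T[0,6] 'baddbbc' = ∅
  T[1,7] 'addbbca' = ∅
  T[2,8] 'ddbbcaa' = {B,S}
  T[3,9] 'dbbcaaa' = {X5,X6}  orig:{}
  T[0,7] 'baddbbca' = ∅
  T[1,8] 'addbbcaa' = ∅
  T[2,9] 'ddbbcaaa' = {B,S,X5,X6}  orig:{B,S}
  T[0,8] 'baddbbcaa' = ∅
  T[1,9] 'addbbcaaa' = {B,S}
  T[0,9] 'baddbbcaaa' = {B,S}

S ∈ T[0,9] ⇒ YES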